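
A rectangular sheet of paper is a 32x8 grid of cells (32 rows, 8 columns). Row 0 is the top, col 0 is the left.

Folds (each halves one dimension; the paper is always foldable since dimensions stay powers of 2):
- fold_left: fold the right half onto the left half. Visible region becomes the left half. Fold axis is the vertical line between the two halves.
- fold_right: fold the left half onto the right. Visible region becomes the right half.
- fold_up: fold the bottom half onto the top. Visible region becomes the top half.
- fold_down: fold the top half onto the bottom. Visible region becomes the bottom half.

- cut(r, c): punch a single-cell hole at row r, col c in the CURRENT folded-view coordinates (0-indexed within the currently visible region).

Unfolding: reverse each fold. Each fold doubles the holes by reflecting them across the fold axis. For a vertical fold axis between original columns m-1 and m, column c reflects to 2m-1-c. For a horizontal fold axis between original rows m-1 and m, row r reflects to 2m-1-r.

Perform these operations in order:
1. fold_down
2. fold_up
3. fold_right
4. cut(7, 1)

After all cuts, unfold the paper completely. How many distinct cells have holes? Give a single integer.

Answer: 8

Derivation:
Op 1 fold_down: fold axis h@16; visible region now rows[16,32) x cols[0,8) = 16x8
Op 2 fold_up: fold axis h@24; visible region now rows[16,24) x cols[0,8) = 8x8
Op 3 fold_right: fold axis v@4; visible region now rows[16,24) x cols[4,8) = 8x4
Op 4 cut(7, 1): punch at orig (23,5); cuts so far [(23, 5)]; region rows[16,24) x cols[4,8) = 8x4
Unfold 1 (reflect across v@4): 2 holes -> [(23, 2), (23, 5)]
Unfold 2 (reflect across h@24): 4 holes -> [(23, 2), (23, 5), (24, 2), (24, 5)]
Unfold 3 (reflect across h@16): 8 holes -> [(7, 2), (7, 5), (8, 2), (8, 5), (23, 2), (23, 5), (24, 2), (24, 5)]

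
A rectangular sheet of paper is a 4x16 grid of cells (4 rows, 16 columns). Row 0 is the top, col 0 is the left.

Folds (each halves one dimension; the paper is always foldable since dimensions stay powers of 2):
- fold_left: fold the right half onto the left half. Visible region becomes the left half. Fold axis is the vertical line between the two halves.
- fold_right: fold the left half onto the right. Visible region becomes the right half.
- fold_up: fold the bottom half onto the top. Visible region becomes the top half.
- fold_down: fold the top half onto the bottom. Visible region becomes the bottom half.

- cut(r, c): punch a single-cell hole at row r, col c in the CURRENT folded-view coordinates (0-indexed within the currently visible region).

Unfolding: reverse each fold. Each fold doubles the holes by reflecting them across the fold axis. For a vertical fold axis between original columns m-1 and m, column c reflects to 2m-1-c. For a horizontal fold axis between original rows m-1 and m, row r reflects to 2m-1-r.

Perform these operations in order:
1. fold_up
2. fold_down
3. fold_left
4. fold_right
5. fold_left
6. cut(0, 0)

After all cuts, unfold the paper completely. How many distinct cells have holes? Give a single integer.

Op 1 fold_up: fold axis h@2; visible region now rows[0,2) x cols[0,16) = 2x16
Op 2 fold_down: fold axis h@1; visible region now rows[1,2) x cols[0,16) = 1x16
Op 3 fold_left: fold axis v@8; visible region now rows[1,2) x cols[0,8) = 1x8
Op 4 fold_right: fold axis v@4; visible region now rows[1,2) x cols[4,8) = 1x4
Op 5 fold_left: fold axis v@6; visible region now rows[1,2) x cols[4,6) = 1x2
Op 6 cut(0, 0): punch at orig (1,4); cuts so far [(1, 4)]; region rows[1,2) x cols[4,6) = 1x2
Unfold 1 (reflect across v@6): 2 holes -> [(1, 4), (1, 7)]
Unfold 2 (reflect across v@4): 4 holes -> [(1, 0), (1, 3), (1, 4), (1, 7)]
Unfold 3 (reflect across v@8): 8 holes -> [(1, 0), (1, 3), (1, 4), (1, 7), (1, 8), (1, 11), (1, 12), (1, 15)]
Unfold 4 (reflect across h@1): 16 holes -> [(0, 0), (0, 3), (0, 4), (0, 7), (0, 8), (0, 11), (0, 12), (0, 15), (1, 0), (1, 3), (1, 4), (1, 7), (1, 8), (1, 11), (1, 12), (1, 15)]
Unfold 5 (reflect across h@2): 32 holes -> [(0, 0), (0, 3), (0, 4), (0, 7), (0, 8), (0, 11), (0, 12), (0, 15), (1, 0), (1, 3), (1, 4), (1, 7), (1, 8), (1, 11), (1, 12), (1, 15), (2, 0), (2, 3), (2, 4), (2, 7), (2, 8), (2, 11), (2, 12), (2, 15), (3, 0), (3, 3), (3, 4), (3, 7), (3, 8), (3, 11), (3, 12), (3, 15)]

Answer: 32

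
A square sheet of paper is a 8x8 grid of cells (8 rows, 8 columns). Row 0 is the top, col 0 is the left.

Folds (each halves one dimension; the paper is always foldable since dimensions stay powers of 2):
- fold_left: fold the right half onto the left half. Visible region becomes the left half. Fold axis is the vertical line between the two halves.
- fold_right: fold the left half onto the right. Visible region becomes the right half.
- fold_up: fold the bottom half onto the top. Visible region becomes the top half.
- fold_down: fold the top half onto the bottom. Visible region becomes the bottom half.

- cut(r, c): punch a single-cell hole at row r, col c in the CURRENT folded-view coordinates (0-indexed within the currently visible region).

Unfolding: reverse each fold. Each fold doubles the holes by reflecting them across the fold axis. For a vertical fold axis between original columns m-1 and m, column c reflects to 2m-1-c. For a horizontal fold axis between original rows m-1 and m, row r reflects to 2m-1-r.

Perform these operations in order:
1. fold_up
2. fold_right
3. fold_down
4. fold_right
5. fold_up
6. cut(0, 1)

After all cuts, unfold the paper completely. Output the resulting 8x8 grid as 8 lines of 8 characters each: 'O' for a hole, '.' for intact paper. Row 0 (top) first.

Op 1 fold_up: fold axis h@4; visible region now rows[0,4) x cols[0,8) = 4x8
Op 2 fold_right: fold axis v@4; visible region now rows[0,4) x cols[4,8) = 4x4
Op 3 fold_down: fold axis h@2; visible region now rows[2,4) x cols[4,8) = 2x4
Op 4 fold_right: fold axis v@6; visible region now rows[2,4) x cols[6,8) = 2x2
Op 5 fold_up: fold axis h@3; visible region now rows[2,3) x cols[6,8) = 1x2
Op 6 cut(0, 1): punch at orig (2,7); cuts so far [(2, 7)]; region rows[2,3) x cols[6,8) = 1x2
Unfold 1 (reflect across h@3): 2 holes -> [(2, 7), (3, 7)]
Unfold 2 (reflect across v@6): 4 holes -> [(2, 4), (2, 7), (3, 4), (3, 7)]
Unfold 3 (reflect across h@2): 8 holes -> [(0, 4), (0, 7), (1, 4), (1, 7), (2, 4), (2, 7), (3, 4), (3, 7)]
Unfold 4 (reflect across v@4): 16 holes -> [(0, 0), (0, 3), (0, 4), (0, 7), (1, 0), (1, 3), (1, 4), (1, 7), (2, 0), (2, 3), (2, 4), (2, 7), (3, 0), (3, 3), (3, 4), (3, 7)]
Unfold 5 (reflect across h@4): 32 holes -> [(0, 0), (0, 3), (0, 4), (0, 7), (1, 0), (1, 3), (1, 4), (1, 7), (2, 0), (2, 3), (2, 4), (2, 7), (3, 0), (3, 3), (3, 4), (3, 7), (4, 0), (4, 3), (4, 4), (4, 7), (5, 0), (5, 3), (5, 4), (5, 7), (6, 0), (6, 3), (6, 4), (6, 7), (7, 0), (7, 3), (7, 4), (7, 7)]

Answer: O..OO..O
O..OO..O
O..OO..O
O..OO..O
O..OO..O
O..OO..O
O..OO..O
O..OO..O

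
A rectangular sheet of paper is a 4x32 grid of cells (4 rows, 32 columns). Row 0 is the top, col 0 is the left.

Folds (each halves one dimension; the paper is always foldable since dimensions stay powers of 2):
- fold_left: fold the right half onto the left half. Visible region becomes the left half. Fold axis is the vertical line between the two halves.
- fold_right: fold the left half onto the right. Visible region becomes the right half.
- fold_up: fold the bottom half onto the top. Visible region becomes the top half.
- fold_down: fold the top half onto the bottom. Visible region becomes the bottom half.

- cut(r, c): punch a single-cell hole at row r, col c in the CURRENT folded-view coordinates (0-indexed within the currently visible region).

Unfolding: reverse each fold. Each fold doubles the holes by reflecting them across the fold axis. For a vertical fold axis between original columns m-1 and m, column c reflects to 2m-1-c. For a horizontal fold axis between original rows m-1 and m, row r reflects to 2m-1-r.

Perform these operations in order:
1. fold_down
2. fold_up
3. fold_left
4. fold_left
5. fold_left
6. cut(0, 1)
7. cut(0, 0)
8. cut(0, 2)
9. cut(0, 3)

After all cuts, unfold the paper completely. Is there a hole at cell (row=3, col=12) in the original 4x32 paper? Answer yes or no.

Op 1 fold_down: fold axis h@2; visible region now rows[2,4) x cols[0,32) = 2x32
Op 2 fold_up: fold axis h@3; visible region now rows[2,3) x cols[0,32) = 1x32
Op 3 fold_left: fold axis v@16; visible region now rows[2,3) x cols[0,16) = 1x16
Op 4 fold_left: fold axis v@8; visible region now rows[2,3) x cols[0,8) = 1x8
Op 5 fold_left: fold axis v@4; visible region now rows[2,3) x cols[0,4) = 1x4
Op 6 cut(0, 1): punch at orig (2,1); cuts so far [(2, 1)]; region rows[2,3) x cols[0,4) = 1x4
Op 7 cut(0, 0): punch at orig (2,0); cuts so far [(2, 0), (2, 1)]; region rows[2,3) x cols[0,4) = 1x4
Op 8 cut(0, 2): punch at orig (2,2); cuts so far [(2, 0), (2, 1), (2, 2)]; region rows[2,3) x cols[0,4) = 1x4
Op 9 cut(0, 3): punch at orig (2,3); cuts so far [(2, 0), (2, 1), (2, 2), (2, 3)]; region rows[2,3) x cols[0,4) = 1x4
Unfold 1 (reflect across v@4): 8 holes -> [(2, 0), (2, 1), (2, 2), (2, 3), (2, 4), (2, 5), (2, 6), (2, 7)]
Unfold 2 (reflect across v@8): 16 holes -> [(2, 0), (2, 1), (2, 2), (2, 3), (2, 4), (2, 5), (2, 6), (2, 7), (2, 8), (2, 9), (2, 10), (2, 11), (2, 12), (2, 13), (2, 14), (2, 15)]
Unfold 3 (reflect across v@16): 32 holes -> [(2, 0), (2, 1), (2, 2), (2, 3), (2, 4), (2, 5), (2, 6), (2, 7), (2, 8), (2, 9), (2, 10), (2, 11), (2, 12), (2, 13), (2, 14), (2, 15), (2, 16), (2, 17), (2, 18), (2, 19), (2, 20), (2, 21), (2, 22), (2, 23), (2, 24), (2, 25), (2, 26), (2, 27), (2, 28), (2, 29), (2, 30), (2, 31)]
Unfold 4 (reflect across h@3): 64 holes -> [(2, 0), (2, 1), (2, 2), (2, 3), (2, 4), (2, 5), (2, 6), (2, 7), (2, 8), (2, 9), (2, 10), (2, 11), (2, 12), (2, 13), (2, 14), (2, 15), (2, 16), (2, 17), (2, 18), (2, 19), (2, 20), (2, 21), (2, 22), (2, 23), (2, 24), (2, 25), (2, 26), (2, 27), (2, 28), (2, 29), (2, 30), (2, 31), (3, 0), (3, 1), (3, 2), (3, 3), (3, 4), (3, 5), (3, 6), (3, 7), (3, 8), (3, 9), (3, 10), (3, 11), (3, 12), (3, 13), (3, 14), (3, 15), (3, 16), (3, 17), (3, 18), (3, 19), (3, 20), (3, 21), (3, 22), (3, 23), (3, 24), (3, 25), (3, 26), (3, 27), (3, 28), (3, 29), (3, 30), (3, 31)]
Unfold 5 (reflect across h@2): 128 holes -> [(0, 0), (0, 1), (0, 2), (0, 3), (0, 4), (0, 5), (0, 6), (0, 7), (0, 8), (0, 9), (0, 10), (0, 11), (0, 12), (0, 13), (0, 14), (0, 15), (0, 16), (0, 17), (0, 18), (0, 19), (0, 20), (0, 21), (0, 22), (0, 23), (0, 24), (0, 25), (0, 26), (0, 27), (0, 28), (0, 29), (0, 30), (0, 31), (1, 0), (1, 1), (1, 2), (1, 3), (1, 4), (1, 5), (1, 6), (1, 7), (1, 8), (1, 9), (1, 10), (1, 11), (1, 12), (1, 13), (1, 14), (1, 15), (1, 16), (1, 17), (1, 18), (1, 19), (1, 20), (1, 21), (1, 22), (1, 23), (1, 24), (1, 25), (1, 26), (1, 27), (1, 28), (1, 29), (1, 30), (1, 31), (2, 0), (2, 1), (2, 2), (2, 3), (2, 4), (2, 5), (2, 6), (2, 7), (2, 8), (2, 9), (2, 10), (2, 11), (2, 12), (2, 13), (2, 14), (2, 15), (2, 16), (2, 17), (2, 18), (2, 19), (2, 20), (2, 21), (2, 22), (2, 23), (2, 24), (2, 25), (2, 26), (2, 27), (2, 28), (2, 29), (2, 30), (2, 31), (3, 0), (3, 1), (3, 2), (3, 3), (3, 4), (3, 5), (3, 6), (3, 7), (3, 8), (3, 9), (3, 10), (3, 11), (3, 12), (3, 13), (3, 14), (3, 15), (3, 16), (3, 17), (3, 18), (3, 19), (3, 20), (3, 21), (3, 22), (3, 23), (3, 24), (3, 25), (3, 26), (3, 27), (3, 28), (3, 29), (3, 30), (3, 31)]
Holes: [(0, 0), (0, 1), (0, 2), (0, 3), (0, 4), (0, 5), (0, 6), (0, 7), (0, 8), (0, 9), (0, 10), (0, 11), (0, 12), (0, 13), (0, 14), (0, 15), (0, 16), (0, 17), (0, 18), (0, 19), (0, 20), (0, 21), (0, 22), (0, 23), (0, 24), (0, 25), (0, 26), (0, 27), (0, 28), (0, 29), (0, 30), (0, 31), (1, 0), (1, 1), (1, 2), (1, 3), (1, 4), (1, 5), (1, 6), (1, 7), (1, 8), (1, 9), (1, 10), (1, 11), (1, 12), (1, 13), (1, 14), (1, 15), (1, 16), (1, 17), (1, 18), (1, 19), (1, 20), (1, 21), (1, 22), (1, 23), (1, 24), (1, 25), (1, 26), (1, 27), (1, 28), (1, 29), (1, 30), (1, 31), (2, 0), (2, 1), (2, 2), (2, 3), (2, 4), (2, 5), (2, 6), (2, 7), (2, 8), (2, 9), (2, 10), (2, 11), (2, 12), (2, 13), (2, 14), (2, 15), (2, 16), (2, 17), (2, 18), (2, 19), (2, 20), (2, 21), (2, 22), (2, 23), (2, 24), (2, 25), (2, 26), (2, 27), (2, 28), (2, 29), (2, 30), (2, 31), (3, 0), (3, 1), (3, 2), (3, 3), (3, 4), (3, 5), (3, 6), (3, 7), (3, 8), (3, 9), (3, 10), (3, 11), (3, 12), (3, 13), (3, 14), (3, 15), (3, 16), (3, 17), (3, 18), (3, 19), (3, 20), (3, 21), (3, 22), (3, 23), (3, 24), (3, 25), (3, 26), (3, 27), (3, 28), (3, 29), (3, 30), (3, 31)]

Answer: yes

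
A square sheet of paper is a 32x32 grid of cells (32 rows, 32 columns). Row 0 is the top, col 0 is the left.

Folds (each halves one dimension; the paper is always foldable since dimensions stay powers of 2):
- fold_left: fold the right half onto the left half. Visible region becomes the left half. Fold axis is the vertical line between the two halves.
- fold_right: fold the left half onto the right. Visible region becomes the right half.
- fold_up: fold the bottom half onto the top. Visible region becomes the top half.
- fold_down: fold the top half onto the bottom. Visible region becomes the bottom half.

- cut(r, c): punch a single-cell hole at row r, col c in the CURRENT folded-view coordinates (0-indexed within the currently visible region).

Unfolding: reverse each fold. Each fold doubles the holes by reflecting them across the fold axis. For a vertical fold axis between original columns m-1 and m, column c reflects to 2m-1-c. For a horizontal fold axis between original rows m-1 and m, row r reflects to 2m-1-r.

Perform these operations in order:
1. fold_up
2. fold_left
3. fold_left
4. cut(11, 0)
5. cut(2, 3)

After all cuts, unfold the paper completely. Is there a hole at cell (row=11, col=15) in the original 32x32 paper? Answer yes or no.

Op 1 fold_up: fold axis h@16; visible region now rows[0,16) x cols[0,32) = 16x32
Op 2 fold_left: fold axis v@16; visible region now rows[0,16) x cols[0,16) = 16x16
Op 3 fold_left: fold axis v@8; visible region now rows[0,16) x cols[0,8) = 16x8
Op 4 cut(11, 0): punch at orig (11,0); cuts so far [(11, 0)]; region rows[0,16) x cols[0,8) = 16x8
Op 5 cut(2, 3): punch at orig (2,3); cuts so far [(2, 3), (11, 0)]; region rows[0,16) x cols[0,8) = 16x8
Unfold 1 (reflect across v@8): 4 holes -> [(2, 3), (2, 12), (11, 0), (11, 15)]
Unfold 2 (reflect across v@16): 8 holes -> [(2, 3), (2, 12), (2, 19), (2, 28), (11, 0), (11, 15), (11, 16), (11, 31)]
Unfold 3 (reflect across h@16): 16 holes -> [(2, 3), (2, 12), (2, 19), (2, 28), (11, 0), (11, 15), (11, 16), (11, 31), (20, 0), (20, 15), (20, 16), (20, 31), (29, 3), (29, 12), (29, 19), (29, 28)]
Holes: [(2, 3), (2, 12), (2, 19), (2, 28), (11, 0), (11, 15), (11, 16), (11, 31), (20, 0), (20, 15), (20, 16), (20, 31), (29, 3), (29, 12), (29, 19), (29, 28)]

Answer: yes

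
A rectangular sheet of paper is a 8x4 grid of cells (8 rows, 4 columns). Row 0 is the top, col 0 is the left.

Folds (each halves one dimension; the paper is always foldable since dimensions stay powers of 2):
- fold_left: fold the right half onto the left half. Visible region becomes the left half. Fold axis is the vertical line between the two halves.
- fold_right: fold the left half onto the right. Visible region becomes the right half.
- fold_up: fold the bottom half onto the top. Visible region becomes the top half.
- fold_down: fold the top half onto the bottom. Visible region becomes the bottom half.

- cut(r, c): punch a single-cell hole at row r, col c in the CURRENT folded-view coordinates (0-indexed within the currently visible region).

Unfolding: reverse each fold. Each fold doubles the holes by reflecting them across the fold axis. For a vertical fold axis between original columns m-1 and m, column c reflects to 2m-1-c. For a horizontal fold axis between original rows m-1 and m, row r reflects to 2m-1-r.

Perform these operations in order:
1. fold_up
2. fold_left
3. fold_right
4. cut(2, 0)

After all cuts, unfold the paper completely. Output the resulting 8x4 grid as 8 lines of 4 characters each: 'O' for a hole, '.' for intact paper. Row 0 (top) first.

Op 1 fold_up: fold axis h@4; visible region now rows[0,4) x cols[0,4) = 4x4
Op 2 fold_left: fold axis v@2; visible region now rows[0,4) x cols[0,2) = 4x2
Op 3 fold_right: fold axis v@1; visible region now rows[0,4) x cols[1,2) = 4x1
Op 4 cut(2, 0): punch at orig (2,1); cuts so far [(2, 1)]; region rows[0,4) x cols[1,2) = 4x1
Unfold 1 (reflect across v@1): 2 holes -> [(2, 0), (2, 1)]
Unfold 2 (reflect across v@2): 4 holes -> [(2, 0), (2, 1), (2, 2), (2, 3)]
Unfold 3 (reflect across h@4): 8 holes -> [(2, 0), (2, 1), (2, 2), (2, 3), (5, 0), (5, 1), (5, 2), (5, 3)]

Answer: ....
....
OOOO
....
....
OOOO
....
....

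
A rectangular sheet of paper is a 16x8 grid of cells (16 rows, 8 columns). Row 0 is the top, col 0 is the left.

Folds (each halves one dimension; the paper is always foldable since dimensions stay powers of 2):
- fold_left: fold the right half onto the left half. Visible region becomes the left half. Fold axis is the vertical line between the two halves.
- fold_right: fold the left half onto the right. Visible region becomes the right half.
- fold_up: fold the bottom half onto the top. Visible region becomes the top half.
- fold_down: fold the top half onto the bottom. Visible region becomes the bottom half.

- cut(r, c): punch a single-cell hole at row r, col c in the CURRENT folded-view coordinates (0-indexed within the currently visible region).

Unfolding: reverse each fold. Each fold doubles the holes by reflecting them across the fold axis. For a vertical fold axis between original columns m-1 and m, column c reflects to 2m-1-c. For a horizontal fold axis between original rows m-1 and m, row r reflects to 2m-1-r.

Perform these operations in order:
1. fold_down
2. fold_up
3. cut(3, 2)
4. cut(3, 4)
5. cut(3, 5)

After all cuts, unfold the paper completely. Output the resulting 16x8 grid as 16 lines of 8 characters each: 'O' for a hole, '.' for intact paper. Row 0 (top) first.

Answer: ........
........
........
..O.OO..
..O.OO..
........
........
........
........
........
........
..O.OO..
..O.OO..
........
........
........

Derivation:
Op 1 fold_down: fold axis h@8; visible region now rows[8,16) x cols[0,8) = 8x8
Op 2 fold_up: fold axis h@12; visible region now rows[8,12) x cols[0,8) = 4x8
Op 3 cut(3, 2): punch at orig (11,2); cuts so far [(11, 2)]; region rows[8,12) x cols[0,8) = 4x8
Op 4 cut(3, 4): punch at orig (11,4); cuts so far [(11, 2), (11, 4)]; region rows[8,12) x cols[0,8) = 4x8
Op 5 cut(3, 5): punch at orig (11,5); cuts so far [(11, 2), (11, 4), (11, 5)]; region rows[8,12) x cols[0,8) = 4x8
Unfold 1 (reflect across h@12): 6 holes -> [(11, 2), (11, 4), (11, 5), (12, 2), (12, 4), (12, 5)]
Unfold 2 (reflect across h@8): 12 holes -> [(3, 2), (3, 4), (3, 5), (4, 2), (4, 4), (4, 5), (11, 2), (11, 4), (11, 5), (12, 2), (12, 4), (12, 5)]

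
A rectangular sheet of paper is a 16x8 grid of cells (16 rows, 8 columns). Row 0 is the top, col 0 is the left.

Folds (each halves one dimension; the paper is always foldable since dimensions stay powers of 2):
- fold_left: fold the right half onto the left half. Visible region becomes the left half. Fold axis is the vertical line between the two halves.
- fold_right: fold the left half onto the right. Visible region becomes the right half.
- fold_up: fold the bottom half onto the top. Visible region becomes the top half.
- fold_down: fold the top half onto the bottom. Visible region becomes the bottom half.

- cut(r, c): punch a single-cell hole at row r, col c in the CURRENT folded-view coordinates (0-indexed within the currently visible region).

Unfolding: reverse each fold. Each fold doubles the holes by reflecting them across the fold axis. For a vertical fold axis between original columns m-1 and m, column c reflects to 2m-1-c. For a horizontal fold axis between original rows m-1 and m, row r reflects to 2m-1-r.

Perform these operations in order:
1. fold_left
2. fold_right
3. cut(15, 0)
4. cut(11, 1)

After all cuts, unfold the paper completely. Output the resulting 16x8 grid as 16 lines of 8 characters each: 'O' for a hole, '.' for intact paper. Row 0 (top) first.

Op 1 fold_left: fold axis v@4; visible region now rows[0,16) x cols[0,4) = 16x4
Op 2 fold_right: fold axis v@2; visible region now rows[0,16) x cols[2,4) = 16x2
Op 3 cut(15, 0): punch at orig (15,2); cuts so far [(15, 2)]; region rows[0,16) x cols[2,4) = 16x2
Op 4 cut(11, 1): punch at orig (11,3); cuts so far [(11, 3), (15, 2)]; region rows[0,16) x cols[2,4) = 16x2
Unfold 1 (reflect across v@2): 4 holes -> [(11, 0), (11, 3), (15, 1), (15, 2)]
Unfold 2 (reflect across v@4): 8 holes -> [(11, 0), (11, 3), (11, 4), (11, 7), (15, 1), (15, 2), (15, 5), (15, 6)]

Answer: ........
........
........
........
........
........
........
........
........
........
........
O..OO..O
........
........
........
.OO..OO.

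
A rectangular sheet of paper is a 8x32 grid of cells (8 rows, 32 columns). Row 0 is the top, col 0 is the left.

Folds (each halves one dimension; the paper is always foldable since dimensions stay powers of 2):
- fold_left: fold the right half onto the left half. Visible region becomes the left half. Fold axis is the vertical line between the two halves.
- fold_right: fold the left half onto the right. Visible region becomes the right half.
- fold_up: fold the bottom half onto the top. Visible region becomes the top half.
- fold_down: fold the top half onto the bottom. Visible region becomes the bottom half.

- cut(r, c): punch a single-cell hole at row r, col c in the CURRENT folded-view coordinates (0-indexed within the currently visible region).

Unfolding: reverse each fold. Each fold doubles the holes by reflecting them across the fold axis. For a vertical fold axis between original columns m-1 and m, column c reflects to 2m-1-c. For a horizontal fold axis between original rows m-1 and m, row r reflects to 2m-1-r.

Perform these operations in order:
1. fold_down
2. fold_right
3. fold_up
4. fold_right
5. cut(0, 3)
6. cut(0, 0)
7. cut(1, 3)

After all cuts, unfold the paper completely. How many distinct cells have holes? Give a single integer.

Answer: 48

Derivation:
Op 1 fold_down: fold axis h@4; visible region now rows[4,8) x cols[0,32) = 4x32
Op 2 fold_right: fold axis v@16; visible region now rows[4,8) x cols[16,32) = 4x16
Op 3 fold_up: fold axis h@6; visible region now rows[4,6) x cols[16,32) = 2x16
Op 4 fold_right: fold axis v@24; visible region now rows[4,6) x cols[24,32) = 2x8
Op 5 cut(0, 3): punch at orig (4,27); cuts so far [(4, 27)]; region rows[4,6) x cols[24,32) = 2x8
Op 6 cut(0, 0): punch at orig (4,24); cuts so far [(4, 24), (4, 27)]; region rows[4,6) x cols[24,32) = 2x8
Op 7 cut(1, 3): punch at orig (5,27); cuts so far [(4, 24), (4, 27), (5, 27)]; region rows[4,6) x cols[24,32) = 2x8
Unfold 1 (reflect across v@24): 6 holes -> [(4, 20), (4, 23), (4, 24), (4, 27), (5, 20), (5, 27)]
Unfold 2 (reflect across h@6): 12 holes -> [(4, 20), (4, 23), (4, 24), (4, 27), (5, 20), (5, 27), (6, 20), (6, 27), (7, 20), (7, 23), (7, 24), (7, 27)]
Unfold 3 (reflect across v@16): 24 holes -> [(4, 4), (4, 7), (4, 8), (4, 11), (4, 20), (4, 23), (4, 24), (4, 27), (5, 4), (5, 11), (5, 20), (5, 27), (6, 4), (6, 11), (6, 20), (6, 27), (7, 4), (7, 7), (7, 8), (7, 11), (7, 20), (7, 23), (7, 24), (7, 27)]
Unfold 4 (reflect across h@4): 48 holes -> [(0, 4), (0, 7), (0, 8), (0, 11), (0, 20), (0, 23), (0, 24), (0, 27), (1, 4), (1, 11), (1, 20), (1, 27), (2, 4), (2, 11), (2, 20), (2, 27), (3, 4), (3, 7), (3, 8), (3, 11), (3, 20), (3, 23), (3, 24), (3, 27), (4, 4), (4, 7), (4, 8), (4, 11), (4, 20), (4, 23), (4, 24), (4, 27), (5, 4), (5, 11), (5, 20), (5, 27), (6, 4), (6, 11), (6, 20), (6, 27), (7, 4), (7, 7), (7, 8), (7, 11), (7, 20), (7, 23), (7, 24), (7, 27)]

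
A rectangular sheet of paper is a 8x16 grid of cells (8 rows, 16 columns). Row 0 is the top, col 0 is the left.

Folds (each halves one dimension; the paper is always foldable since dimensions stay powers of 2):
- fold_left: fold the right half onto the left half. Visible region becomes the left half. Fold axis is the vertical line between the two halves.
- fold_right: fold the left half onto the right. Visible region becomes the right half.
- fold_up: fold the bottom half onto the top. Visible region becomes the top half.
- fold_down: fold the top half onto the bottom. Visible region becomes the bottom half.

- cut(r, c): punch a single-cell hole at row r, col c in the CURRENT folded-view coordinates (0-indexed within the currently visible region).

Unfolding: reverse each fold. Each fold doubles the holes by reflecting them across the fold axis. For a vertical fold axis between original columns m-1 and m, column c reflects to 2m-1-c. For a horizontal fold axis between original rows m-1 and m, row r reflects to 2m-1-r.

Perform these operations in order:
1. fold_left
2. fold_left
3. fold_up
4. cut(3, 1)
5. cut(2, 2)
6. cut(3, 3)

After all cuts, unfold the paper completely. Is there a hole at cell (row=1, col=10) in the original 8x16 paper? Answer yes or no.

Op 1 fold_left: fold axis v@8; visible region now rows[0,8) x cols[0,8) = 8x8
Op 2 fold_left: fold axis v@4; visible region now rows[0,8) x cols[0,4) = 8x4
Op 3 fold_up: fold axis h@4; visible region now rows[0,4) x cols[0,4) = 4x4
Op 4 cut(3, 1): punch at orig (3,1); cuts so far [(3, 1)]; region rows[0,4) x cols[0,4) = 4x4
Op 5 cut(2, 2): punch at orig (2,2); cuts so far [(2, 2), (3, 1)]; region rows[0,4) x cols[0,4) = 4x4
Op 6 cut(3, 3): punch at orig (3,3); cuts so far [(2, 2), (3, 1), (3, 3)]; region rows[0,4) x cols[0,4) = 4x4
Unfold 1 (reflect across h@4): 6 holes -> [(2, 2), (3, 1), (3, 3), (4, 1), (4, 3), (5, 2)]
Unfold 2 (reflect across v@4): 12 holes -> [(2, 2), (2, 5), (3, 1), (3, 3), (3, 4), (3, 6), (4, 1), (4, 3), (4, 4), (4, 6), (5, 2), (5, 5)]
Unfold 3 (reflect across v@8): 24 holes -> [(2, 2), (2, 5), (2, 10), (2, 13), (3, 1), (3, 3), (3, 4), (3, 6), (3, 9), (3, 11), (3, 12), (3, 14), (4, 1), (4, 3), (4, 4), (4, 6), (4, 9), (4, 11), (4, 12), (4, 14), (5, 2), (5, 5), (5, 10), (5, 13)]
Holes: [(2, 2), (2, 5), (2, 10), (2, 13), (3, 1), (3, 3), (3, 4), (3, 6), (3, 9), (3, 11), (3, 12), (3, 14), (4, 1), (4, 3), (4, 4), (4, 6), (4, 9), (4, 11), (4, 12), (4, 14), (5, 2), (5, 5), (5, 10), (5, 13)]

Answer: no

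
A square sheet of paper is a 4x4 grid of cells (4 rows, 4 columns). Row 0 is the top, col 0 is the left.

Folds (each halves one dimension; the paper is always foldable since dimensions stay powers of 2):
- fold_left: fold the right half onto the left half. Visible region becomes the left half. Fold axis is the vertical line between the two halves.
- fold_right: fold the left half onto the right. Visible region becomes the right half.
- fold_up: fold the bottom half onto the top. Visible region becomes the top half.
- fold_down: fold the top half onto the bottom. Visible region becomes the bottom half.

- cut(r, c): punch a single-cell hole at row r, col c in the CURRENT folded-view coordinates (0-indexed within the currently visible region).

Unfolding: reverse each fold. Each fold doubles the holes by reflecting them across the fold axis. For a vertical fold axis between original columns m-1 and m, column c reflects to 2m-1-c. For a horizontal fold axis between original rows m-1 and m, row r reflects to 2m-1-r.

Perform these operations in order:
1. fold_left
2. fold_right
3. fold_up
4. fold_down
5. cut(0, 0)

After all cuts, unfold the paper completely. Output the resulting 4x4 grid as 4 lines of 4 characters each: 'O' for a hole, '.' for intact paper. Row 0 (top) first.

Answer: OOOO
OOOO
OOOO
OOOO

Derivation:
Op 1 fold_left: fold axis v@2; visible region now rows[0,4) x cols[0,2) = 4x2
Op 2 fold_right: fold axis v@1; visible region now rows[0,4) x cols[1,2) = 4x1
Op 3 fold_up: fold axis h@2; visible region now rows[0,2) x cols[1,2) = 2x1
Op 4 fold_down: fold axis h@1; visible region now rows[1,2) x cols[1,2) = 1x1
Op 5 cut(0, 0): punch at orig (1,1); cuts so far [(1, 1)]; region rows[1,2) x cols[1,2) = 1x1
Unfold 1 (reflect across h@1): 2 holes -> [(0, 1), (1, 1)]
Unfold 2 (reflect across h@2): 4 holes -> [(0, 1), (1, 1), (2, 1), (3, 1)]
Unfold 3 (reflect across v@1): 8 holes -> [(0, 0), (0, 1), (1, 0), (1, 1), (2, 0), (2, 1), (3, 0), (3, 1)]
Unfold 4 (reflect across v@2): 16 holes -> [(0, 0), (0, 1), (0, 2), (0, 3), (1, 0), (1, 1), (1, 2), (1, 3), (2, 0), (2, 1), (2, 2), (2, 3), (3, 0), (3, 1), (3, 2), (3, 3)]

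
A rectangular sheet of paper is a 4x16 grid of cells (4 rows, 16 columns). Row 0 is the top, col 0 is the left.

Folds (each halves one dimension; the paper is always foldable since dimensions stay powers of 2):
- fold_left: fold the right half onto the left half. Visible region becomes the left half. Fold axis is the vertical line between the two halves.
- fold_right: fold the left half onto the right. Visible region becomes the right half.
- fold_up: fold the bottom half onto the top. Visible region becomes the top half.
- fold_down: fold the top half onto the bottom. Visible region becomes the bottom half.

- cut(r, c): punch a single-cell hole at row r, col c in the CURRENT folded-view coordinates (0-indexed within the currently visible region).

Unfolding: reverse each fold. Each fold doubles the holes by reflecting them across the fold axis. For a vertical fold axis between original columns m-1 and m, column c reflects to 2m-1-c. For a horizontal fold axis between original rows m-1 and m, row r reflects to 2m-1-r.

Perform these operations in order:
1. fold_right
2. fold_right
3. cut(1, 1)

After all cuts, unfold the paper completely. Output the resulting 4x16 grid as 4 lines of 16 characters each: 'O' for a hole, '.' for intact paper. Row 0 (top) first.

Answer: ................
..O..O....O..O..
................
................

Derivation:
Op 1 fold_right: fold axis v@8; visible region now rows[0,4) x cols[8,16) = 4x8
Op 2 fold_right: fold axis v@12; visible region now rows[0,4) x cols[12,16) = 4x4
Op 3 cut(1, 1): punch at orig (1,13); cuts so far [(1, 13)]; region rows[0,4) x cols[12,16) = 4x4
Unfold 1 (reflect across v@12): 2 holes -> [(1, 10), (1, 13)]
Unfold 2 (reflect across v@8): 4 holes -> [(1, 2), (1, 5), (1, 10), (1, 13)]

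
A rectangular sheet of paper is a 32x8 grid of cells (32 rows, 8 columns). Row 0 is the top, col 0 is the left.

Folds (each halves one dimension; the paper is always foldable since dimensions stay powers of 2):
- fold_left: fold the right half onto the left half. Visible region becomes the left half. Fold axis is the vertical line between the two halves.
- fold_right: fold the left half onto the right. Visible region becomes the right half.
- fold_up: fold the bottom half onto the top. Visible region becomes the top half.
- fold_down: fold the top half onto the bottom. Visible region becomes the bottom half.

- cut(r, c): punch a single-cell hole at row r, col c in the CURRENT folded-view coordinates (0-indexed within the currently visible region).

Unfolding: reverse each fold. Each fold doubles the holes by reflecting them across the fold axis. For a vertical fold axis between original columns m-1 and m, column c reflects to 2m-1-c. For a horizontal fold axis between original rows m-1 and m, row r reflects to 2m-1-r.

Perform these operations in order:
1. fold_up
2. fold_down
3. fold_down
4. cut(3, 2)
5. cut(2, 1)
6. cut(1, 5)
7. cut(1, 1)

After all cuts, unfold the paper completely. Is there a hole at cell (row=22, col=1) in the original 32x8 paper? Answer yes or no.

Answer: yes

Derivation:
Op 1 fold_up: fold axis h@16; visible region now rows[0,16) x cols[0,8) = 16x8
Op 2 fold_down: fold axis h@8; visible region now rows[8,16) x cols[0,8) = 8x8
Op 3 fold_down: fold axis h@12; visible region now rows[12,16) x cols[0,8) = 4x8
Op 4 cut(3, 2): punch at orig (15,2); cuts so far [(15, 2)]; region rows[12,16) x cols[0,8) = 4x8
Op 5 cut(2, 1): punch at orig (14,1); cuts so far [(14, 1), (15, 2)]; region rows[12,16) x cols[0,8) = 4x8
Op 6 cut(1, 5): punch at orig (13,5); cuts so far [(13, 5), (14, 1), (15, 2)]; region rows[12,16) x cols[0,8) = 4x8
Op 7 cut(1, 1): punch at orig (13,1); cuts so far [(13, 1), (13, 5), (14, 1), (15, 2)]; region rows[12,16) x cols[0,8) = 4x8
Unfold 1 (reflect across h@12): 8 holes -> [(8, 2), (9, 1), (10, 1), (10, 5), (13, 1), (13, 5), (14, 1), (15, 2)]
Unfold 2 (reflect across h@8): 16 holes -> [(0, 2), (1, 1), (2, 1), (2, 5), (5, 1), (5, 5), (6, 1), (7, 2), (8, 2), (9, 1), (10, 1), (10, 5), (13, 1), (13, 5), (14, 1), (15, 2)]
Unfold 3 (reflect across h@16): 32 holes -> [(0, 2), (1, 1), (2, 1), (2, 5), (5, 1), (5, 5), (6, 1), (7, 2), (8, 2), (9, 1), (10, 1), (10, 5), (13, 1), (13, 5), (14, 1), (15, 2), (16, 2), (17, 1), (18, 1), (18, 5), (21, 1), (21, 5), (22, 1), (23, 2), (24, 2), (25, 1), (26, 1), (26, 5), (29, 1), (29, 5), (30, 1), (31, 2)]
Holes: [(0, 2), (1, 1), (2, 1), (2, 5), (5, 1), (5, 5), (6, 1), (7, 2), (8, 2), (9, 1), (10, 1), (10, 5), (13, 1), (13, 5), (14, 1), (15, 2), (16, 2), (17, 1), (18, 1), (18, 5), (21, 1), (21, 5), (22, 1), (23, 2), (24, 2), (25, 1), (26, 1), (26, 5), (29, 1), (29, 5), (30, 1), (31, 2)]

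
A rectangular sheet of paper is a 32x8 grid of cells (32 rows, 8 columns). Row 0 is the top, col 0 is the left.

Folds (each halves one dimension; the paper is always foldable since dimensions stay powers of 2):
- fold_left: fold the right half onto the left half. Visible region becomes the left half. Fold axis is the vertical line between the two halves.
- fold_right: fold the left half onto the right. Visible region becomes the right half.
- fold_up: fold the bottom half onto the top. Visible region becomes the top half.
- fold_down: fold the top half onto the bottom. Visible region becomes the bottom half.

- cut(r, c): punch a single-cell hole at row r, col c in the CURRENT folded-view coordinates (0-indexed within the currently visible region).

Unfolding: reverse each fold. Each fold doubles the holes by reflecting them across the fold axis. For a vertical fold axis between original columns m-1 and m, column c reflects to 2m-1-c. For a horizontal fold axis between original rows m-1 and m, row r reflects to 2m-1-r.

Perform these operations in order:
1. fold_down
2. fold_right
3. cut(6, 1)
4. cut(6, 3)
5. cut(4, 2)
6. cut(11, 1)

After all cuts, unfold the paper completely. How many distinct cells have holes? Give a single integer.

Answer: 16

Derivation:
Op 1 fold_down: fold axis h@16; visible region now rows[16,32) x cols[0,8) = 16x8
Op 2 fold_right: fold axis v@4; visible region now rows[16,32) x cols[4,8) = 16x4
Op 3 cut(6, 1): punch at orig (22,5); cuts so far [(22, 5)]; region rows[16,32) x cols[4,8) = 16x4
Op 4 cut(6, 3): punch at orig (22,7); cuts so far [(22, 5), (22, 7)]; region rows[16,32) x cols[4,8) = 16x4
Op 5 cut(4, 2): punch at orig (20,6); cuts so far [(20, 6), (22, 5), (22, 7)]; region rows[16,32) x cols[4,8) = 16x4
Op 6 cut(11, 1): punch at orig (27,5); cuts so far [(20, 6), (22, 5), (22, 7), (27, 5)]; region rows[16,32) x cols[4,8) = 16x4
Unfold 1 (reflect across v@4): 8 holes -> [(20, 1), (20, 6), (22, 0), (22, 2), (22, 5), (22, 7), (27, 2), (27, 5)]
Unfold 2 (reflect across h@16): 16 holes -> [(4, 2), (4, 5), (9, 0), (9, 2), (9, 5), (9, 7), (11, 1), (11, 6), (20, 1), (20, 6), (22, 0), (22, 2), (22, 5), (22, 7), (27, 2), (27, 5)]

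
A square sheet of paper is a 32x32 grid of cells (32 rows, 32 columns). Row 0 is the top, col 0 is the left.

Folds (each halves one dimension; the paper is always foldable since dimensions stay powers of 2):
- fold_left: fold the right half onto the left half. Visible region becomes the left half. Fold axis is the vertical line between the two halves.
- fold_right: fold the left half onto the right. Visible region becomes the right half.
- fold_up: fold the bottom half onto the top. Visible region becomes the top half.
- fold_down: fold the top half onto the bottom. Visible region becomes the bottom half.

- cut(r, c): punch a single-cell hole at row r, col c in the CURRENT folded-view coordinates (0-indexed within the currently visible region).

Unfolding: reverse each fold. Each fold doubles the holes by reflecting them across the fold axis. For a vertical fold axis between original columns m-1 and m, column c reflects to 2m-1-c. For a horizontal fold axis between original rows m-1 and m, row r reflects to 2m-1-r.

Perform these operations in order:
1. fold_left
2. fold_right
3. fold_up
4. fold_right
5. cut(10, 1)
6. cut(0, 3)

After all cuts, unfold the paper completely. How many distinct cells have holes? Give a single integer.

Op 1 fold_left: fold axis v@16; visible region now rows[0,32) x cols[0,16) = 32x16
Op 2 fold_right: fold axis v@8; visible region now rows[0,32) x cols[8,16) = 32x8
Op 3 fold_up: fold axis h@16; visible region now rows[0,16) x cols[8,16) = 16x8
Op 4 fold_right: fold axis v@12; visible region now rows[0,16) x cols[12,16) = 16x4
Op 5 cut(10, 1): punch at orig (10,13); cuts so far [(10, 13)]; region rows[0,16) x cols[12,16) = 16x4
Op 6 cut(0, 3): punch at orig (0,15); cuts so far [(0, 15), (10, 13)]; region rows[0,16) x cols[12,16) = 16x4
Unfold 1 (reflect across v@12): 4 holes -> [(0, 8), (0, 15), (10, 10), (10, 13)]
Unfold 2 (reflect across h@16): 8 holes -> [(0, 8), (0, 15), (10, 10), (10, 13), (21, 10), (21, 13), (31, 8), (31, 15)]
Unfold 3 (reflect across v@8): 16 holes -> [(0, 0), (0, 7), (0, 8), (0, 15), (10, 2), (10, 5), (10, 10), (10, 13), (21, 2), (21, 5), (21, 10), (21, 13), (31, 0), (31, 7), (31, 8), (31, 15)]
Unfold 4 (reflect across v@16): 32 holes -> [(0, 0), (0, 7), (0, 8), (0, 15), (0, 16), (0, 23), (0, 24), (0, 31), (10, 2), (10, 5), (10, 10), (10, 13), (10, 18), (10, 21), (10, 26), (10, 29), (21, 2), (21, 5), (21, 10), (21, 13), (21, 18), (21, 21), (21, 26), (21, 29), (31, 0), (31, 7), (31, 8), (31, 15), (31, 16), (31, 23), (31, 24), (31, 31)]

Answer: 32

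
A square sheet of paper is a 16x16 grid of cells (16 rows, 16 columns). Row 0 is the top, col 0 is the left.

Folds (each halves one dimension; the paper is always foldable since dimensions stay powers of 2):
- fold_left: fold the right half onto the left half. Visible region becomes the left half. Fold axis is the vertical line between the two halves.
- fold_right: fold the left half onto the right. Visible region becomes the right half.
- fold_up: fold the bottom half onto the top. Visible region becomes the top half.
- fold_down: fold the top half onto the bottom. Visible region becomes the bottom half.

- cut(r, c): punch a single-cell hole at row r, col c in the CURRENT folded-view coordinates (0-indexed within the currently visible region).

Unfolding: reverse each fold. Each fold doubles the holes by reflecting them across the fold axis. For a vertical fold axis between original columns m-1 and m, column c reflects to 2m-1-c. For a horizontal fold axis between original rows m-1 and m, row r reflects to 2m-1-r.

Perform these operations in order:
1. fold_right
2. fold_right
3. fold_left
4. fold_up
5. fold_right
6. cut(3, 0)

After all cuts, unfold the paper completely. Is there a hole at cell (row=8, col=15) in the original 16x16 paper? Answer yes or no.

Op 1 fold_right: fold axis v@8; visible region now rows[0,16) x cols[8,16) = 16x8
Op 2 fold_right: fold axis v@12; visible region now rows[0,16) x cols[12,16) = 16x4
Op 3 fold_left: fold axis v@14; visible region now rows[0,16) x cols[12,14) = 16x2
Op 4 fold_up: fold axis h@8; visible region now rows[0,8) x cols[12,14) = 8x2
Op 5 fold_right: fold axis v@13; visible region now rows[0,8) x cols[13,14) = 8x1
Op 6 cut(3, 0): punch at orig (3,13); cuts so far [(3, 13)]; region rows[0,8) x cols[13,14) = 8x1
Unfold 1 (reflect across v@13): 2 holes -> [(3, 12), (3, 13)]
Unfold 2 (reflect across h@8): 4 holes -> [(3, 12), (3, 13), (12, 12), (12, 13)]
Unfold 3 (reflect across v@14): 8 holes -> [(3, 12), (3, 13), (3, 14), (3, 15), (12, 12), (12, 13), (12, 14), (12, 15)]
Unfold 4 (reflect across v@12): 16 holes -> [(3, 8), (3, 9), (3, 10), (3, 11), (3, 12), (3, 13), (3, 14), (3, 15), (12, 8), (12, 9), (12, 10), (12, 11), (12, 12), (12, 13), (12, 14), (12, 15)]
Unfold 5 (reflect across v@8): 32 holes -> [(3, 0), (3, 1), (3, 2), (3, 3), (3, 4), (3, 5), (3, 6), (3, 7), (3, 8), (3, 9), (3, 10), (3, 11), (3, 12), (3, 13), (3, 14), (3, 15), (12, 0), (12, 1), (12, 2), (12, 3), (12, 4), (12, 5), (12, 6), (12, 7), (12, 8), (12, 9), (12, 10), (12, 11), (12, 12), (12, 13), (12, 14), (12, 15)]
Holes: [(3, 0), (3, 1), (3, 2), (3, 3), (3, 4), (3, 5), (3, 6), (3, 7), (3, 8), (3, 9), (3, 10), (3, 11), (3, 12), (3, 13), (3, 14), (3, 15), (12, 0), (12, 1), (12, 2), (12, 3), (12, 4), (12, 5), (12, 6), (12, 7), (12, 8), (12, 9), (12, 10), (12, 11), (12, 12), (12, 13), (12, 14), (12, 15)]

Answer: no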